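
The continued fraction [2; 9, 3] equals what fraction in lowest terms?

59/28

Using pₖ = aₖpₖ₋₁ + pₖ₋₂ and qₖ = aₖqₖ₋₁ + qₖ₋₂:
  k=0: a=2, p=2, q=1
  k=1: a=9, p=19, q=9
  k=2: a=3, p=59, q=28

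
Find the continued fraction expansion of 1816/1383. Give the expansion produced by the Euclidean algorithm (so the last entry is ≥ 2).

[1; 3, 5, 6, 2, 6]

1816 = 1·1383 + 433
1383 = 3·433 + 84
433 = 5·84 + 13
84 = 6·13 + 6
13 = 2·6 + 1
6 = 6·1 + 0  (stop)
So 1816/1383 = [1; 3, 5, 6, 2, 6].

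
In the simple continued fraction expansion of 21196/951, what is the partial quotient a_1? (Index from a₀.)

3

21196 = 22·951 + 274   →  a_0 = 22
951 = 3·274 + 129   →  a_1 = 3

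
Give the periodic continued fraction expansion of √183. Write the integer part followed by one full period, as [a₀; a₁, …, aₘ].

a₀ = ⌊√183⌋ = 13.

[13; 1, 1, 8, 1, 1, 26]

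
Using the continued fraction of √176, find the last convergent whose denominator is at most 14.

53/4

√176 = [13; 3, 1, 3, 26, …] (period length 4).
Convergents:
  p_0/q_0 = 13/1
  p_1/q_1 = 40/3
  p_2/q_2 = 53/4
  p_3/q_3 = 199/15
q_2 = 4 ≤ 14 < 15 = q_3, so the answer is 53/4.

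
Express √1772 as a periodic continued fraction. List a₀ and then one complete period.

[42; 10, 1, 1, 20, 1, 1, 10, 84]

a₀ = ⌊√1772⌋ = 42.
With m₀=0, d₀=1 and mₖ₊₁ = dₖaₖ − mₖ, dₖ₊₁ = (n − mₖ₊₁²)/dₖ, aₖ₊₁ = ⌊(a₀+mₖ₊₁)/dₖ₊₁⌋:
  k=1: m=42, d=8, a=10
  k=2: m=38, d=41, a=1
  k=3: m=3, d=43, a=1
  k=4: m=40, d=4, a=20
  k=5: m=40, d=43, a=1
  k=6: m=3, d=41, a=1
  k=7: m=38, d=8, a=10
  k=8: m=42, d=1, a=84
d=1 and a=2a₀=84 at k=8, so the next step gives (m, d) = (42, 8) again — its k=1 value — and the period has length 8.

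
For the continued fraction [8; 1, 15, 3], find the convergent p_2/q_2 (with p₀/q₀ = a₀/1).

Using pₖ = aₖpₖ₋₁ + pₖ₋₂, qₖ = aₖqₖ₋₁ + qₖ₋₂ (with p₋₁=1, p₋₂=0, q₋₁=0, q₋₂=1):
  k=0: a=8, p=8, q=1
  k=1: a=1, p=9, q=1
  k=2: a=15, p=143, q=16

143/16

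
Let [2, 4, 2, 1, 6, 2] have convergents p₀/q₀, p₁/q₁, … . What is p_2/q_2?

20/9

Using pₖ = aₖpₖ₋₁ + pₖ₋₂, qₖ = aₖqₖ₋₁ + qₖ₋₂ (with p₋₁=1, p₋₂=0, q₋₁=0, q₋₂=1):
  k=0: a=2, p=2, q=1
  k=1: a=4, p=9, q=4
  k=2: a=2, p=20, q=9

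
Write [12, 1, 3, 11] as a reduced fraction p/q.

Fold from the inside: start with 11/1.
  3 + 1/11 = 34/11
  1 + 11/34 = 45/34
  12 + 34/45 = 574/45

574/45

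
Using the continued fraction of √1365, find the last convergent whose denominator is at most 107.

1367/37

√1365 = [36; 1, 17, 2, 17, 1, 72, …] (period length 6).
Convergents:
  p_0/q_0 = 36/1
  p_1/q_1 = 37/1
  p_2/q_2 = 665/18
  p_3/q_3 = 1367/37
  p_4/q_4 = 23904/647
q_3 = 37 ≤ 107 < 647 = q_4, so the answer is 1367/37.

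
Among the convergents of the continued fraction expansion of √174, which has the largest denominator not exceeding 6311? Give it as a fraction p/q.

38003/2881

√174 = [13; 5, 4, 5, 26, …] (period length 4).
Convergents:
  p_0/q_0 = 13/1
  p_1/q_1 = 66/5
  p_2/q_2 = 277/21
  p_3/q_3 = 1451/110
  p_4/q_4 = 38003/2881
  p_5/q_5 = 191466/14515
q_4 = 2881 ≤ 6311 < 14515 = q_5, so the answer is 38003/2881.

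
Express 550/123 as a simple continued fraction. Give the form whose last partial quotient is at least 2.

[4; 2, 8, 3, 2]

550 = 4*123 + 58
123 = 2*58 + 7
58 = 8*7 + 2
7 = 3*2 + 1
2 = 2*1 + 0  (stop)
So 550/123 = [4; 2, 8, 3, 2].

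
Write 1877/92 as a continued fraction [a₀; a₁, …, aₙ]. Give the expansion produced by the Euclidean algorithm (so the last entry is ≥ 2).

[20; 2, 2, 18]

1877 = 20×92 + 37
92 = 2×37 + 18
37 = 2×18 + 1
18 = 18×1 + 0  (stop)
So 1877/92 = [20; 2, 2, 18].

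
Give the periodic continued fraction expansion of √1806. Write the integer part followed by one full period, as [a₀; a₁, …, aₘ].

[42; 2, 84]

a₀ = ⌊√1806⌋ = 42.
With m₀=0, d₀=1 and mₖ₊₁ = dₖaₖ − mₖ, dₖ₊₁ = (n − mₖ₊₁²)/dₖ, aₖ₊₁ = ⌊(a₀+mₖ₊₁)/dₖ₊₁⌋:
  k=1: m=42, d=42, a=2
  k=2: m=42, d=1, a=84
d=1 and a=2a₀=84 at k=2, so the next step gives (m, d) = (42, 42) again — its k=1 value — and the period has length 2.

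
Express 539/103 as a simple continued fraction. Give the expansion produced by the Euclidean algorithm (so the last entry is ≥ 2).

[5; 4, 3, 2, 3]

539 = 5*103 + 24
103 = 4*24 + 7
24 = 3*7 + 3
7 = 2*3 + 1
3 = 3*1 + 0  (stop)
So 539/103 = [5; 4, 3, 2, 3].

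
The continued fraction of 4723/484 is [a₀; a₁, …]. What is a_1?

1

4723 = 9·484 + 367   →  a_0 = 9
484 = 1·367 + 117   →  a_1 = 1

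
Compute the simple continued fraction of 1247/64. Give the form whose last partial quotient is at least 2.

1247 = 19*64 + 31
64 = 2*31 + 2
31 = 15*2 + 1
2 = 2*1 + 0  (stop)
So 1247/64 = [19; 2, 15, 2].

[19; 2, 15, 2]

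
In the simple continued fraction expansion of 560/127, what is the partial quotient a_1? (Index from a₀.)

2

560 = 4·127 + 52   →  a_0 = 4
127 = 2·52 + 23   →  a_1 = 2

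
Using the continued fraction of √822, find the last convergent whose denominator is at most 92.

2437/85

√822 = [28; 1, 2, 28, 2, 1, 56, …] (period length 6).
Convergents:
  p_0/q_0 = 28/1
  p_1/q_1 = 29/1
  p_2/q_2 = 86/3
  p_3/q_3 = 2437/85
  p_4/q_4 = 4960/173
q_3 = 85 ≤ 92 < 173 = q_4, so the answer is 2437/85.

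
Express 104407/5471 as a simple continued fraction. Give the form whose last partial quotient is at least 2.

[19; 11, 1, 17, 3, 8]

104407 = 19×5471 + 458
5471 = 11×458 + 433
458 = 1×433 + 25
433 = 17×25 + 8
25 = 3×8 + 1
8 = 8×1 + 0  (stop)
So 104407/5471 = [19; 11, 1, 17, 3, 8].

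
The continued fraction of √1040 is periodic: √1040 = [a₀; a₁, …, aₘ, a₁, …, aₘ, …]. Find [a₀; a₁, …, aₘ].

a₀ = ⌊√1040⌋ = 32.
With m₀=0, d₀=1 and mₖ₊₁ = dₖaₖ − mₖ, dₖ₊₁ = (n − mₖ₊₁²)/dₖ, aₖ₊₁ = ⌊(a₀+mₖ₊₁)/dₖ₊₁⌋:
  k=1: m=32, d=16, a=4
  k=2: m=32, d=1, a=64
d=1 and a=2a₀=64 at k=2, so the next step gives (m, d) = (32, 16) again — its k=1 value — and the period has length 2.

[32; 4, 64]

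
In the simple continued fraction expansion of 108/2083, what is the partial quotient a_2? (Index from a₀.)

3

108 = 0·2083 + 108   →  a_0 = 0
2083 = 19·108 + 31   →  a_1 = 19
108 = 3·31 + 15   →  a_2 = 3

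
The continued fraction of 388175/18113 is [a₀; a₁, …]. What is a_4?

8

388175 = 21·18113 + 7802   →  a_0 = 21
18113 = 2·7802 + 2509   →  a_1 = 2
7802 = 3·2509 + 275   →  a_2 = 3
2509 = 9·275 + 34   →  a_3 = 9
275 = 8·34 + 3   →  a_4 = 8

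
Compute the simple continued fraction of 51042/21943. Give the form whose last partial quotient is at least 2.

51042 = 2·21943 + 7156
21943 = 3·7156 + 475
7156 = 15·475 + 31
475 = 15·31 + 10
31 = 3·10 + 1
10 = 10·1 + 0  (stop)
So 51042/21943 = [2; 3, 15, 15, 3, 10].

[2; 3, 15, 15, 3, 10]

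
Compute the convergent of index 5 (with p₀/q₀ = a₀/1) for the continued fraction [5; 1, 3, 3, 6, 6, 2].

2913/505

Using pₖ = aₖpₖ₋₁ + pₖ₋₂, qₖ = aₖqₖ₋₁ + qₖ₋₂ (with p₋₁=1, p₋₂=0, q₋₁=0, q₋₂=1):
  k=0: a=5, p=5, q=1
  k=1: a=1, p=6, q=1
  k=2: a=3, p=23, q=4
  k=3: a=3, p=75, q=13
  k=4: a=6, p=473, q=82
  k=5: a=6, p=2913, q=505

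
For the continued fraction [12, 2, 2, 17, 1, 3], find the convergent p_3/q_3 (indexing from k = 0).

Using pₖ = aₖpₖ₋₁ + pₖ₋₂, qₖ = aₖqₖ₋₁ + qₖ₋₂ (with p₋₁=1, p₋₂=0, q₋₁=0, q₋₂=1):
  k=0: a=12, p=12, q=1
  k=1: a=2, p=25, q=2
  k=2: a=2, p=62, q=5
  k=3: a=17, p=1079, q=87

1079/87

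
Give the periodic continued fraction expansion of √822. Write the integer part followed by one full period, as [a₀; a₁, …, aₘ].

[28; 1, 2, 28, 2, 1, 56]

a₀ = ⌊√822⌋ = 28.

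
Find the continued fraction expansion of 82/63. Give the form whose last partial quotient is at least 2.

82 = 1*63 + 19
63 = 3*19 + 6
19 = 3*6 + 1
6 = 6*1 + 0  (stop)
So 82/63 = [1; 3, 3, 6].

[1; 3, 3, 6]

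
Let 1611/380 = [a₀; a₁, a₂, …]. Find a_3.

1611 = 4·380 + 91   →  a_0 = 4
380 = 4·91 + 16   →  a_1 = 4
91 = 5·16 + 11   →  a_2 = 5
16 = 1·11 + 5   →  a_3 = 1

1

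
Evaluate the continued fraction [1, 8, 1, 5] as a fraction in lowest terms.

59/53

Using pₖ = aₖpₖ₋₁ + pₖ₋₂ and qₖ = aₖqₖ₋₁ + qₖ₋₂:
  k=0: a=1, p=1, q=1
  k=1: a=8, p=9, q=8
  k=2: a=1, p=10, q=9
  k=3: a=5, p=59, q=53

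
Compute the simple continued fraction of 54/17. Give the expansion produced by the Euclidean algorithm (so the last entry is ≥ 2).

54 = 3×17 + 3
17 = 5×3 + 2
3 = 1×2 + 1
2 = 2×1 + 0  (stop)
So 54/17 = [3; 5, 1, 2].

[3; 5, 1, 2]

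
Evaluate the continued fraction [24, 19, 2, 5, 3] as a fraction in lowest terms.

Using pₖ = aₖpₖ₋₁ + pₖ₋₂ and qₖ = aₖqₖ₋₁ + qₖ₋₂:
  k=0: a=24, p=24, q=1
  k=1: a=19, p=457, q=19
  k=2: a=2, p=938, q=39
  k=3: a=5, p=5147, q=214
  k=4: a=3, p=16379, q=681

16379/681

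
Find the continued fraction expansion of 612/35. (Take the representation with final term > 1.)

[17; 2, 17]

612 = 17*35 + 17
35 = 2*17 + 1
17 = 17*1 + 0  (stop)
So 612/35 = [17; 2, 17].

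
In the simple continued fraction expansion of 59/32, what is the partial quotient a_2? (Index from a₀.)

59 = 1·32 + 27   →  a_0 = 1
32 = 1·27 + 5   →  a_1 = 1
27 = 5·5 + 2   →  a_2 = 5

5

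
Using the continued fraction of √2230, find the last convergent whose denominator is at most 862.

16103/341

√2230 = [47; 4, 2, 18, 2, 4, 94, …] (period length 6).
Convergents:
  p_0/q_0 = 47/1
  p_1/q_1 = 189/4
  p_2/q_2 = 425/9
  p_3/q_3 = 7839/166
  p_4/q_4 = 16103/341
  p_5/q_5 = 72251/1530
q_4 = 341 ≤ 862 < 1530 = q_5, so the answer is 16103/341.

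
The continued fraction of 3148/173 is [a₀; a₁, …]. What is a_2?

3148 = 18·173 + 34   →  a_0 = 18
173 = 5·34 + 3   →  a_1 = 5
34 = 11·3 + 1   →  a_2 = 11

11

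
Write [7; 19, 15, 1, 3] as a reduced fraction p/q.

8470/1201

Using pₖ = aₖpₖ₋₁ + pₖ₋₂ and qₖ = aₖqₖ₋₁ + qₖ₋₂:
  k=0: a=7, p=7, q=1
  k=1: a=19, p=134, q=19
  k=2: a=15, p=2017, q=286
  k=3: a=1, p=2151, q=305
  k=4: a=3, p=8470, q=1201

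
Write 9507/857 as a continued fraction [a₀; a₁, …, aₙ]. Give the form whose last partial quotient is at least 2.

9507 = 11*857 + 80
857 = 10*80 + 57
80 = 1*57 + 23
57 = 2*23 + 11
23 = 2*11 + 1
11 = 11*1 + 0  (stop)
So 9507/857 = [11; 10, 1, 2, 2, 11].

[11; 10, 1, 2, 2, 11]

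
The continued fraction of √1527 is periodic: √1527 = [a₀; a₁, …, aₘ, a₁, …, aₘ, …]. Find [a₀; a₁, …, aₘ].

a₀ = ⌊√1527⌋ = 39.

[39; 13, 78]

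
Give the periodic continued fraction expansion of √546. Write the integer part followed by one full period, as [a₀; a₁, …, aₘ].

[23; 2, 1, 2, 1, 2, 46]

a₀ = ⌊√546⌋ = 23.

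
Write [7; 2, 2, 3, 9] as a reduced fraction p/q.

Fold from the inside: start with 9/1.
  3 + 1/9 = 28/9
  2 + 9/28 = 65/28
  2 + 28/65 = 158/65
  7 + 65/158 = 1171/158

1171/158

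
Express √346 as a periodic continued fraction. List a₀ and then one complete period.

a₀ = ⌊√346⌋ = 18.
With m₀=0, d₀=1 and mₖ₊₁ = dₖaₖ − mₖ, dₖ₊₁ = (n − mₖ₊₁²)/dₖ, aₖ₊₁ = ⌊(a₀+mₖ₊₁)/dₖ₊₁⌋:
  k=1: m=18, d=22, a=1
  k=2: m=4, d=15, a=1
  k=3: m=11, d=15, a=1
  k=4: m=4, d=22, a=1
  k=5: m=18, d=1, a=36
d=1 and a=2a₀=36 at k=5, so the next step gives (m, d) = (18, 22) again — its k=1 value — and the period has length 5.

[18; 1, 1, 1, 1, 36]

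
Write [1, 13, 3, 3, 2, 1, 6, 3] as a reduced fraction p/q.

9955/9259

Using pₖ = aₖpₖ₋₁ + pₖ₋₂ and qₖ = aₖqₖ₋₁ + qₖ₋₂:
  k=0: a=1, p=1, q=1
  k=1: a=13, p=14, q=13
  k=2: a=3, p=43, q=40
  k=3: a=3, p=143, q=133
  k=4: a=2, p=329, q=306
  k=5: a=1, p=472, q=439
  k=6: a=6, p=3161, q=2940
  k=7: a=3, p=9955, q=9259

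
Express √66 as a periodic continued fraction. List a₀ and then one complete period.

[8; 8, 16]

a₀ = ⌊√66⌋ = 8.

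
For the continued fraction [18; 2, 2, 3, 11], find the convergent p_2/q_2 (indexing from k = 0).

Using pₖ = aₖpₖ₋₁ + pₖ₋₂, qₖ = aₖqₖ₋₁ + qₖ₋₂ (with p₋₁=1, p₋₂=0, q₋₁=0, q₋₂=1):
  k=0: a=18, p=18, q=1
  k=1: a=2, p=37, q=2
  k=2: a=2, p=92, q=5

92/5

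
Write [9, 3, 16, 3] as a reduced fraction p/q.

Fold from the inside: start with 3/1.
  16 + 1/3 = 49/3
  3 + 3/49 = 150/49
  9 + 49/150 = 1399/150

1399/150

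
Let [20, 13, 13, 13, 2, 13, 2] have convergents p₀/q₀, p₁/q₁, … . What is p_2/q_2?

Using pₖ = aₖpₖ₋₁ + pₖ₋₂, qₖ = aₖqₖ₋₁ + qₖ₋₂ (with p₋₁=1, p₋₂=0, q₋₁=0, q₋₂=1):
  k=0: a=20, p=20, q=1
  k=1: a=13, p=261, q=13
  k=2: a=13, p=3413, q=170

3413/170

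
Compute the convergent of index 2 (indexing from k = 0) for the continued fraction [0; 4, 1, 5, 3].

Using pₖ = aₖpₖ₋₁ + pₖ₋₂, qₖ = aₖqₖ₋₁ + qₖ₋₂ (with p₋₁=1, p₋₂=0, q₋₁=0, q₋₂=1):
  k=0: a=0, p=0, q=1
  k=1: a=4, p=1, q=4
  k=2: a=1, p=1, q=5

1/5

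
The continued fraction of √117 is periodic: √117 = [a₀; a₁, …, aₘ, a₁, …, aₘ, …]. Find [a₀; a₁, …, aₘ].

a₀ = ⌊√117⌋ = 10.
With m₀=0, d₀=1 and mₖ₊₁ = dₖaₖ − mₖ, dₖ₊₁ = (n − mₖ₊₁²)/dₖ, aₖ₊₁ = ⌊(a₀+mₖ₊₁)/dₖ₊₁⌋:
  k=1: m=10, d=17, a=1
  k=2: m=7, d=4, a=4
  k=3: m=9, d=9, a=2
  k=4: m=9, d=4, a=4
  k=5: m=7, d=17, a=1
  k=6: m=10, d=1, a=20
d=1 and a=2a₀=20 at k=6, so the next step gives (m, d) = (10, 17) again — its k=1 value — and the period has length 6.

[10; 1, 4, 2, 4, 1, 20]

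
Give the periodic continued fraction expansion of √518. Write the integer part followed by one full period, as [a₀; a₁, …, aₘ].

[22; 1, 3, 6, 3, 1, 44]

a₀ = ⌊√518⌋ = 22.
With m₀=0, d₀=1 and mₖ₊₁ = dₖaₖ − mₖ, dₖ₊₁ = (n − mₖ₊₁²)/dₖ, aₖ₊₁ = ⌊(a₀+mₖ₊₁)/dₖ₊₁⌋:
  k=1: m=22, d=34, a=1
  k=2: m=12, d=11, a=3
  k=3: m=21, d=7, a=6
  k=4: m=21, d=11, a=3
  k=5: m=12, d=34, a=1
  k=6: m=22, d=1, a=44
d=1 and a=2a₀=44 at k=6, so the next step gives (m, d) = (22, 34) again — its k=1 value — and the period has length 6.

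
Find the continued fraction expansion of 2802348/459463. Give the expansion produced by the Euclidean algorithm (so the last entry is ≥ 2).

2802348 = 6×459463 + 45570
459463 = 10×45570 + 3763
45570 = 12×3763 + 414
3763 = 9×414 + 37
414 = 11×37 + 7
37 = 5×7 + 2
7 = 3×2 + 1
2 = 2×1 + 0  (stop)
So 2802348/459463 = [6; 10, 12, 9, 11, 5, 3, 2].

[6; 10, 12, 9, 11, 5, 3, 2]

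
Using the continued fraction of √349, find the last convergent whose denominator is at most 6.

56/3

√349 = [18; 1, 2, 7, 7, 2, 1, 36, …] (period length 7).
Convergents:
  p_0/q_0 = 18/1
  p_1/q_1 = 19/1
  p_2/q_2 = 56/3
  p_3/q_3 = 411/22
q_2 = 3 ≤ 6 < 22 = q_3, so the answer is 56/3.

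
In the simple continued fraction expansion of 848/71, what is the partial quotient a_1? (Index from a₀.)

1

848 = 11·71 + 67   →  a_0 = 11
71 = 1·67 + 4   →  a_1 = 1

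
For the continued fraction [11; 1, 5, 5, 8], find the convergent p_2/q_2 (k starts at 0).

Using pₖ = aₖpₖ₋₁ + pₖ₋₂, qₖ = aₖqₖ₋₁ + qₖ₋₂ (with p₋₁=1, p₋₂=0, q₋₁=0, q₋₂=1):
  k=0: a=11, p=11, q=1
  k=1: a=1, p=12, q=1
  k=2: a=5, p=71, q=6

71/6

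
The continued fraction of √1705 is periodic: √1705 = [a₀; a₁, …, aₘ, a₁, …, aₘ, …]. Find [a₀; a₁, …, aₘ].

a₀ = ⌊√1705⌋ = 41.
With m₀=0, d₀=1 and mₖ₊₁ = dₖaₖ − mₖ, dₖ₊₁ = (n − mₖ₊₁²)/dₖ, aₖ₊₁ = ⌊(a₀+mₖ₊₁)/dₖ₊₁⌋:
  k=1: m=41, d=24, a=3
  k=2: m=31, d=31, a=2
  k=3: m=31, d=24, a=3
  k=4: m=41, d=1, a=82
d=1 and a=2a₀=82 at k=4, so the next step gives (m, d) = (41, 24) again — its k=1 value — and the period has length 4.

[41; 3, 2, 3, 82]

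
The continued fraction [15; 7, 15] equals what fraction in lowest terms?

1605/106

Using pₖ = aₖpₖ₋₁ + pₖ₋₂ and qₖ = aₖqₖ₋₁ + qₖ₋₂:
  k=0: a=15, p=15, q=1
  k=1: a=7, p=106, q=7
  k=2: a=15, p=1605, q=106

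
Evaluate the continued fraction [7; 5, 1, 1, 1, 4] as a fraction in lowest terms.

Using pₖ = aₖpₖ₋₁ + pₖ₋₂ and qₖ = aₖqₖ₋₁ + qₖ₋₂:
  k=0: a=7, p=7, q=1
  k=1: a=5, p=36, q=5
  k=2: a=1, p=43, q=6
  k=3: a=1, p=79, q=11
  k=4: a=1, p=122, q=17
  k=5: a=4, p=567, q=79

567/79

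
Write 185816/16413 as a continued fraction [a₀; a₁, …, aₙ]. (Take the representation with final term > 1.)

185816 = 11×16413 + 5273
16413 = 3×5273 + 594
5273 = 8×594 + 521
594 = 1×521 + 73
521 = 7×73 + 10
73 = 7×10 + 3
10 = 3×3 + 1
3 = 3×1 + 0  (stop)
So 185816/16413 = [11; 3, 8, 1, 7, 7, 3, 3].

[11; 3, 8, 1, 7, 7, 3, 3]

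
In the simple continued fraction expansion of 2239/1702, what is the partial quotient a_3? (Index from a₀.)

2239 = 1·1702 + 537   →  a_0 = 1
1702 = 3·537 + 91   →  a_1 = 3
537 = 5·91 + 82   →  a_2 = 5
91 = 1·82 + 9   →  a_3 = 1

1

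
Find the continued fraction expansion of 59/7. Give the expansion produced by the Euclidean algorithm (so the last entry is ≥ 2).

[8; 2, 3]

59 = 8*7 + 3
7 = 2*3 + 1
3 = 3*1 + 0  (stop)
So 59/7 = [8; 2, 3].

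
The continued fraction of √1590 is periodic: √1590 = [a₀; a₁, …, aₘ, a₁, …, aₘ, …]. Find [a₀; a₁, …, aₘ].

[39; 1, 6, 1, 78]

a₀ = ⌊√1590⌋ = 39.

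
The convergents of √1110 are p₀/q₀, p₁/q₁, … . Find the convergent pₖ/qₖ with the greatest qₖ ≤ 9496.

√1110 = [33; 3, 6, 3, 66, …] (period length 4).
Convergents:
  p_0/q_0 = 33/1
  p_1/q_1 = 100/3
  p_2/q_2 = 633/19
  p_3/q_3 = 1999/60
  p_4/q_4 = 132567/3979
  p_5/q_5 = 399700/11997
q_4 = 3979 ≤ 9496 < 11997 = q_5, so the answer is 132567/3979.

132567/3979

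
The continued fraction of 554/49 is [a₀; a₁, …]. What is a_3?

1

554 = 11·49 + 15   →  a_0 = 11
49 = 3·15 + 4   →  a_1 = 3
15 = 3·4 + 3   →  a_2 = 3
4 = 1·3 + 1   →  a_3 = 1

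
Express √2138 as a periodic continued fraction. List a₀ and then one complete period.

a₀ = ⌊√2138⌋ = 46.

[46; 4, 5, 5, 4, 92]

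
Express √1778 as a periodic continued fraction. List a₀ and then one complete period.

[42; 6, 84]

a₀ = ⌊√1778⌋ = 42.
With m₀=0, d₀=1 and mₖ₊₁ = dₖaₖ − mₖ, dₖ₊₁ = (n − mₖ₊₁²)/dₖ, aₖ₊₁ = ⌊(a₀+mₖ₊₁)/dₖ₊₁⌋:
  k=1: m=42, d=14, a=6
  k=2: m=42, d=1, a=84
d=1 and a=2a₀=84 at k=2, so the next step gives (m, d) = (42, 14) again — its k=1 value — and the period has length 2.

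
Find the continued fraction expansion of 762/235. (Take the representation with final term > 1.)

762 = 3·235 + 57
235 = 4·57 + 7
57 = 8·7 + 1
7 = 7·1 + 0  (stop)
So 762/235 = [3; 4, 8, 7].

[3; 4, 8, 7]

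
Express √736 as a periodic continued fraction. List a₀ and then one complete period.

a₀ = ⌊√736⌋ = 27.

[27; 7, 1, 2, 1, 2, 1, 7, 54]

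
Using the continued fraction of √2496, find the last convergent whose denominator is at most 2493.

√2496 = [49; 1, 23, 1, 98, …] (period length 4).
Convergents:
  p_0/q_0 = 49/1
  p_1/q_1 = 50/1
  p_2/q_2 = 1199/24
  p_3/q_3 = 1249/25
  p_4/q_4 = 123601/2474
  p_5/q_5 = 124850/2499
q_4 = 2474 ≤ 2493 < 2499 = q_5, so the answer is 123601/2474.

123601/2474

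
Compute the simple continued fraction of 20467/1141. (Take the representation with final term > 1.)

[17; 1, 15, 14, 5]

20467 = 17*1141 + 1070
1141 = 1*1070 + 71
1070 = 15*71 + 5
71 = 14*5 + 1
5 = 5*1 + 0  (stop)
So 20467/1141 = [17; 1, 15, 14, 5].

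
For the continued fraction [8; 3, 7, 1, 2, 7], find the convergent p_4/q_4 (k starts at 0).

599/72

Using pₖ = aₖpₖ₋₁ + pₖ₋₂, qₖ = aₖqₖ₋₁ + qₖ₋₂ (with p₋₁=1, p₋₂=0, q₋₁=0, q₋₂=1):
  k=0: a=8, p=8, q=1
  k=1: a=3, p=25, q=3
  k=2: a=7, p=183, q=22
  k=3: a=1, p=208, q=25
  k=4: a=2, p=599, q=72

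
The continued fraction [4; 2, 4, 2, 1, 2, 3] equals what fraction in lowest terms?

1170/263

Fold from the inside: start with 3/1.
  2 + 1/3 = 7/3
  1 + 3/7 = 10/7
  2 + 7/10 = 27/10
  4 + 10/27 = 118/27
  2 + 27/118 = 263/118
  4 + 118/263 = 1170/263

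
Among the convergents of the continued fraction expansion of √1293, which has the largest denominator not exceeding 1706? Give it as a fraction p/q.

61237/1703

√1293 = [35; 1, 22, 1, 70, …] (period length 4).
Convergents:
  p_0/q_0 = 35/1
  p_1/q_1 = 36/1
  p_2/q_2 = 827/23
  p_3/q_3 = 863/24
  p_4/q_4 = 61237/1703
  p_5/q_5 = 62100/1727
q_4 = 1703 ≤ 1706 < 1727 = q_5, so the answer is 61237/1703.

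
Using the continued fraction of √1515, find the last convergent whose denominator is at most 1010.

√1515 = [38; 1, 11, 1, 76, …] (period length 4).
Convergents:
  p_0/q_0 = 38/1
  p_1/q_1 = 39/1
  p_2/q_2 = 467/12
  p_3/q_3 = 506/13
  p_4/q_4 = 38923/1000
  p_5/q_5 = 39429/1013
q_4 = 1000 ≤ 1010 < 1013 = q_5, so the answer is 38923/1000.

38923/1000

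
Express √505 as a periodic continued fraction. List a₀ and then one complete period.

[22; 2, 8, 2, 44]

a₀ = ⌊√505⌋ = 22.
With m₀=0, d₀=1 and mₖ₊₁ = dₖaₖ − mₖ, dₖ₊₁ = (n − mₖ₊₁²)/dₖ, aₖ₊₁ = ⌊(a₀+mₖ₊₁)/dₖ₊₁⌋:
  k=1: m=22, d=21, a=2
  k=2: m=20, d=5, a=8
  k=3: m=20, d=21, a=2
  k=4: m=22, d=1, a=44
d=1 and a=2a₀=44 at k=4, so the next step gives (m, d) = (22, 21) again — its k=1 value — and the period has length 4.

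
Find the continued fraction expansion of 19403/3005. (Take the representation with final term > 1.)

[6; 2, 5, 3, 3, 8, 3]

19403 = 6×3005 + 1373
3005 = 2×1373 + 259
1373 = 5×259 + 78
259 = 3×78 + 25
78 = 3×25 + 3
25 = 8×3 + 1
3 = 3×1 + 0  (stop)
So 19403/3005 = [6; 2, 5, 3, 3, 8, 3].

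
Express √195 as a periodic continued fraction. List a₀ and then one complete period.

[13; 1, 26]

a₀ = ⌊√195⌋ = 13.
With m₀=0, d₀=1 and mₖ₊₁ = dₖaₖ − mₖ, dₖ₊₁ = (n − mₖ₊₁²)/dₖ, aₖ₊₁ = ⌊(a₀+mₖ₊₁)/dₖ₊₁⌋:
  k=1: m=13, d=26, a=1
  k=2: m=13, d=1, a=26
d=1 and a=2a₀=26 at k=2, so the next step gives (m, d) = (13, 26) again — its k=1 value — and the period has length 2.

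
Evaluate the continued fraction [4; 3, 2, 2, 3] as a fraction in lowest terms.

Using pₖ = aₖpₖ₋₁ + pₖ₋₂ and qₖ = aₖqₖ₋₁ + qₖ₋₂:
  k=0: a=4, p=4, q=1
  k=1: a=3, p=13, q=3
  k=2: a=2, p=30, q=7
  k=3: a=2, p=73, q=17
  k=4: a=3, p=249, q=58

249/58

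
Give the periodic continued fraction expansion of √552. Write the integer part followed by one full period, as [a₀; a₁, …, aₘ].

[23; 2, 46]

a₀ = ⌊√552⌋ = 23.
With m₀=0, d₀=1 and mₖ₊₁ = dₖaₖ − mₖ, dₖ₊₁ = (n − mₖ₊₁²)/dₖ, aₖ₊₁ = ⌊(a₀+mₖ₊₁)/dₖ₊₁⌋:
  k=1: m=23, d=23, a=2
  k=2: m=23, d=1, a=46
d=1 and a=2a₀=46 at k=2, so the next step gives (m, d) = (23, 23) again — its k=1 value — and the period has length 2.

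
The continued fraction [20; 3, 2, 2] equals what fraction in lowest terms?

345/17

Fold from the inside: start with 2/1.
  2 + 1/2 = 5/2
  3 + 2/5 = 17/5
  20 + 5/17 = 345/17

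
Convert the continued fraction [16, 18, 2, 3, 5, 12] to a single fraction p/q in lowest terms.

Using pₖ = aₖpₖ₋₁ + pₖ₋₂ and qₖ = aₖqₖ₋₁ + qₖ₋₂:
  k=0: a=16, p=16, q=1
  k=1: a=18, p=289, q=18
  k=2: a=2, p=594, q=37
  k=3: a=3, p=2071, q=129
  k=4: a=5, p=10949, q=682
  k=5: a=12, p=133459, q=8313

133459/8313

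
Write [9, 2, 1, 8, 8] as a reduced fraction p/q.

Using pₖ = aₖpₖ₋₁ + pₖ₋₂ and qₖ = aₖqₖ₋₁ + qₖ₋₂:
  k=0: a=9, p=9, q=1
  k=1: a=2, p=19, q=2
  k=2: a=1, p=28, q=3
  k=3: a=8, p=243, q=26
  k=4: a=8, p=1972, q=211

1972/211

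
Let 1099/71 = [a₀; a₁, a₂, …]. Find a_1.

1099 = 15·71 + 34   →  a_0 = 15
71 = 2·34 + 3   →  a_1 = 2

2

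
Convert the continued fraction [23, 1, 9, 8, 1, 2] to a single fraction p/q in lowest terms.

6286/263

Fold from the inside: start with 2/1.
  1 + 1/2 = 3/2
  8 + 2/3 = 26/3
  9 + 3/26 = 237/26
  1 + 26/237 = 263/237
  23 + 237/263 = 6286/263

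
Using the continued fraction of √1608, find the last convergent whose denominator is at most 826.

32120/801

√1608 = [40; 10, 80, …] (period length 2).
Convergents:
  p_0/q_0 = 40/1
  p_1/q_1 = 401/10
  p_2/q_2 = 32120/801
  p_3/q_3 = 321601/8020
q_2 = 801 ≤ 826 < 8020 = q_3, so the answer is 32120/801.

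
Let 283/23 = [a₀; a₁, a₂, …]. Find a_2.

283 = 12·23 + 7   →  a_0 = 12
23 = 3·7 + 2   →  a_1 = 3
7 = 3·2 + 1   →  a_2 = 3

3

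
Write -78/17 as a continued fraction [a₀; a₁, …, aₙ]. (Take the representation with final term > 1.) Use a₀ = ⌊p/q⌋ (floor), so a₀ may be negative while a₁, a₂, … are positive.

-78 = -5*17 + 7
17 = 2*7 + 3
7 = 2*3 + 1
3 = 3*1 + 0  (stop)
So -78/17 = [-5; 2, 2, 3].

[-5; 2, 2, 3]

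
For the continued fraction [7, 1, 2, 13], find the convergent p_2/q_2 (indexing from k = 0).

23/3

Using pₖ = aₖpₖ₋₁ + pₖ₋₂, qₖ = aₖqₖ₋₁ + qₖ₋₂ (with p₋₁=1, p₋₂=0, q₋₁=0, q₋₂=1):
  k=0: a=7, p=7, q=1
  k=1: a=1, p=8, q=1
  k=2: a=2, p=23, q=3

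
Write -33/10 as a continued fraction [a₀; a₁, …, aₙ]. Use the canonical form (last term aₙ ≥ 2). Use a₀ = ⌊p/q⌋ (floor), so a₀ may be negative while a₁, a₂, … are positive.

-33 = -4·10 + 7
10 = 1·7 + 3
7 = 2·3 + 1
3 = 3·1 + 0  (stop)
So -33/10 = [-4; 1, 2, 3].

[-4; 1, 2, 3]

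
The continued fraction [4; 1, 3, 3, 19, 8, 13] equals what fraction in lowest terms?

126491/26524

Using pₖ = aₖpₖ₋₁ + pₖ₋₂ and qₖ = aₖqₖ₋₁ + qₖ₋₂:
  k=0: a=4, p=4, q=1
  k=1: a=1, p=5, q=1
  k=2: a=3, p=19, q=4
  k=3: a=3, p=62, q=13
  k=4: a=19, p=1197, q=251
  k=5: a=8, p=9638, q=2021
  k=6: a=13, p=126491, q=26524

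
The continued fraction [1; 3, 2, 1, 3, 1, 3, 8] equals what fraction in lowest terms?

Using pₖ = aₖpₖ₋₁ + pₖ₋₂ and qₖ = aₖqₖ₋₁ + qₖ₋₂:
  k=0: a=1, p=1, q=1
  k=1: a=3, p=4, q=3
  k=2: a=2, p=9, q=7
  k=3: a=1, p=13, q=10
  k=4: a=3, p=48, q=37
  k=5: a=1, p=61, q=47
  k=6: a=3, p=231, q=178
  k=7: a=8, p=1909, q=1471

1909/1471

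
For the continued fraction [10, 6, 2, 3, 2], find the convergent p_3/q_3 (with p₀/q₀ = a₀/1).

457/45

Using pₖ = aₖpₖ₋₁ + pₖ₋₂, qₖ = aₖqₖ₋₁ + qₖ₋₂ (with p₋₁=1, p₋₂=0, q₋₁=0, q₋₂=1):
  k=0: a=10, p=10, q=1
  k=1: a=6, p=61, q=6
  k=2: a=2, p=132, q=13
  k=3: a=3, p=457, q=45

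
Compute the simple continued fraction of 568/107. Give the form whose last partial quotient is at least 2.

[5; 3, 4, 8]

568 = 5*107 + 33
107 = 3*33 + 8
33 = 4*8 + 1
8 = 8*1 + 0  (stop)
So 568/107 = [5; 3, 4, 8].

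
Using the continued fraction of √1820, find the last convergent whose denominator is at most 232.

√1820 = [42; 1, 1, 1, 20, 1, 1, 1, 84, …] (period length 8).
Convergents:
  p_0/q_0 = 42/1
  p_1/q_1 = 43/1
  p_2/q_2 = 85/2
  p_3/q_3 = 128/3
  p_4/q_4 = 2645/62
  p_5/q_5 = 2773/65
  p_6/q_6 = 5418/127
  p_7/q_7 = 8191/192
  p_8/q_8 = 693462/16255
q_7 = 192 ≤ 232 < 16255 = q_8, so the answer is 8191/192.

8191/192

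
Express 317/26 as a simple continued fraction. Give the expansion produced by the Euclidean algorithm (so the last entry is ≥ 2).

[12; 5, 5]

317 = 12*26 + 5
26 = 5*5 + 1
5 = 5*1 + 0  (stop)
So 317/26 = [12; 5, 5].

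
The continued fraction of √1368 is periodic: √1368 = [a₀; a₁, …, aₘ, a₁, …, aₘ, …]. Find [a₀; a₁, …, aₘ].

a₀ = ⌊√1368⌋ = 36.
With m₀=0, d₀=1 and mₖ₊₁ = dₖaₖ − mₖ, dₖ₊₁ = (n − mₖ₊₁²)/dₖ, aₖ₊₁ = ⌊(a₀+mₖ₊₁)/dₖ₊₁⌋:
  k=1: m=36, d=72, a=1
  k=2: m=36, d=1, a=72
d=1 and a=2a₀=72 at k=2, so the next step gives (m, d) = (36, 72) again — its k=1 value — and the period has length 2.

[36; 1, 72]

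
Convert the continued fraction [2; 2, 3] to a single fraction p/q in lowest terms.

Fold from the inside: start with 3/1.
  2 + 1/3 = 7/3
  2 + 3/7 = 17/7

17/7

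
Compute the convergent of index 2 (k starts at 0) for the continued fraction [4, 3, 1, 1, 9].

17/4

Using pₖ = aₖpₖ₋₁ + pₖ₋₂, qₖ = aₖqₖ₋₁ + qₖ₋₂ (with p₋₁=1, p₋₂=0, q₋₁=0, q₋₂=1):
  k=0: a=4, p=4, q=1
  k=1: a=3, p=13, q=3
  k=2: a=1, p=17, q=4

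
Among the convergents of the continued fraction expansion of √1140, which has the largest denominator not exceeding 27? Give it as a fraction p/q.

√1140 = [33; 1, 3, 4, 3, 1, 66, …] (period length 6).
Convergents:
  p_0/q_0 = 33/1
  p_1/q_1 = 34/1
  p_2/q_2 = 135/4
  p_3/q_3 = 574/17
  p_4/q_4 = 1857/55
q_3 = 17 ≤ 27 < 55 = q_4, so the answer is 574/17.

574/17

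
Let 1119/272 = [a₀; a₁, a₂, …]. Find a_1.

1119 = 4·272 + 31   →  a_0 = 4
272 = 8·31 + 24   →  a_1 = 8

8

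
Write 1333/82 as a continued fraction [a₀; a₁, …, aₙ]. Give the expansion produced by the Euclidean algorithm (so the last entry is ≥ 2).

1333 = 16×82 + 21
82 = 3×21 + 19
21 = 1×19 + 2
19 = 9×2 + 1
2 = 2×1 + 0  (stop)
So 1333/82 = [16; 3, 1, 9, 2].

[16; 3, 1, 9, 2]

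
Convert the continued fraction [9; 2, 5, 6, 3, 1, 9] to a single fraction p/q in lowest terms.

Using pₖ = aₖpₖ₋₁ + pₖ₋₂ and qₖ = aₖqₖ₋₁ + qₖ₋₂:
  k=0: a=9, p=9, q=1
  k=1: a=2, p=19, q=2
  k=2: a=5, p=104, q=11
  k=3: a=6, p=643, q=68
  k=4: a=3, p=2033, q=215
  k=5: a=1, p=2676, q=283
  k=6: a=9, p=26117, q=2762

26117/2762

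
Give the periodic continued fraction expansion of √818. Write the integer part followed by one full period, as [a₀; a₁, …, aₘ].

[28; 1, 1, 1, 1, 56]

a₀ = ⌊√818⌋ = 28.
With m₀=0, d₀=1 and mₖ₊₁ = dₖaₖ − mₖ, dₖ₊₁ = (n − mₖ₊₁²)/dₖ, aₖ₊₁ = ⌊(a₀+mₖ₊₁)/dₖ₊₁⌋:
  k=1: m=28, d=34, a=1
  k=2: m=6, d=23, a=1
  k=3: m=17, d=23, a=1
  k=4: m=6, d=34, a=1
  k=5: m=28, d=1, a=56
d=1 and a=2a₀=56 at k=5, so the next step gives (m, d) = (28, 34) again — its k=1 value — and the period has length 5.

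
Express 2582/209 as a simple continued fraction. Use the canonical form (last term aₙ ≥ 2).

2582 = 12*209 + 74
209 = 2*74 + 61
74 = 1*61 + 13
61 = 4*13 + 9
13 = 1*9 + 4
9 = 2*4 + 1
4 = 4*1 + 0  (stop)
So 2582/209 = [12; 2, 1, 4, 1, 2, 4].

[12; 2, 1, 4, 1, 2, 4]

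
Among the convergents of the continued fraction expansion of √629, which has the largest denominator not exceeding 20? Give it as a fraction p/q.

326/13

√629 = [25; 12, 1, 1, 12, 50, …] (period length 5).
Convergents:
  p_0/q_0 = 25/1
  p_1/q_1 = 301/12
  p_2/q_2 = 326/13
  p_3/q_3 = 627/25
q_2 = 13 ≤ 20 < 25 = q_3, so the answer is 326/13.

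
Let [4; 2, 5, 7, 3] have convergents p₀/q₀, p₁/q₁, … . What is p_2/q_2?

49/11

Using pₖ = aₖpₖ₋₁ + pₖ₋₂, qₖ = aₖqₖ₋₁ + qₖ₋₂ (with p₋₁=1, p₋₂=0, q₋₁=0, q₋₂=1):
  k=0: a=4, p=4, q=1
  k=1: a=2, p=9, q=2
  k=2: a=5, p=49, q=11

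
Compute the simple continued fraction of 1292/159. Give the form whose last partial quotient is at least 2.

[8; 7, 1, 19]

1292 = 8*159 + 20
159 = 7*20 + 19
20 = 1*19 + 1
19 = 19*1 + 0  (stop)
So 1292/159 = [8; 7, 1, 19].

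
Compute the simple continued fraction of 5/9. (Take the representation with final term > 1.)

[0; 1, 1, 4]

5 = 0×9 + 5
9 = 1×5 + 4
5 = 1×4 + 1
4 = 4×1 + 0  (stop)
So 5/9 = [0; 1, 1, 4].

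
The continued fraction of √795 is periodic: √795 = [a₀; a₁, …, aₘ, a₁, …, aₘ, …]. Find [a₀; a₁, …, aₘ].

[28; 5, 9, 5, 56]

a₀ = ⌊√795⌋ = 28.
With m₀=0, d₀=1 and mₖ₊₁ = dₖaₖ − mₖ, dₖ₊₁ = (n − mₖ₊₁²)/dₖ, aₖ₊₁ = ⌊(a₀+mₖ₊₁)/dₖ₊₁⌋:
  k=1: m=28, d=11, a=5
  k=2: m=27, d=6, a=9
  k=3: m=27, d=11, a=5
  k=4: m=28, d=1, a=56
d=1 and a=2a₀=56 at k=4, so the next step gives (m, d) = (28, 11) again — its k=1 value — and the period has length 4.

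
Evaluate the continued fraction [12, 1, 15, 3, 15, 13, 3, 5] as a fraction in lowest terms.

Using pₖ = aₖpₖ₋₁ + pₖ₋₂ and qₖ = aₖqₖ₋₁ + qₖ₋₂:
  k=0: a=12, p=12, q=1
  k=1: a=1, p=13, q=1
  k=2: a=15, p=207, q=16
  k=3: a=3, p=634, q=49
  k=4: a=15, p=9717, q=751
  k=5: a=13, p=126955, q=9812
  k=6: a=3, p=390582, q=30187
  k=7: a=5, p=2079865, q=160747

2079865/160747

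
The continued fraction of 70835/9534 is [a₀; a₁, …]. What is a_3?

17

70835 = 7·9534 + 4097   →  a_0 = 7
9534 = 2·4097 + 1340   →  a_1 = 2
4097 = 3·1340 + 77   →  a_2 = 3
1340 = 17·77 + 31   →  a_3 = 17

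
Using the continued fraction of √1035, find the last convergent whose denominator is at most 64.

√1035 = [32; 5, 1, 5, 64, …] (period length 4).
Convergents:
  p_0/q_0 = 32/1
  p_1/q_1 = 161/5
  p_2/q_2 = 193/6
  p_3/q_3 = 1126/35
  p_4/q_4 = 72257/2246
q_3 = 35 ≤ 64 < 2246 = q_4, so the answer is 1126/35.

1126/35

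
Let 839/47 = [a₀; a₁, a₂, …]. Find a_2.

839 = 17·47 + 40   →  a_0 = 17
47 = 1·40 + 7   →  a_1 = 1
40 = 5·7 + 5   →  a_2 = 5

5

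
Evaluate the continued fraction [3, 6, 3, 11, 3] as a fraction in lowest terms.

Using pₖ = aₖpₖ₋₁ + pₖ₋₂ and qₖ = aₖqₖ₋₁ + qₖ₋₂:
  k=0: a=3, p=3, q=1
  k=1: a=6, p=19, q=6
  k=2: a=3, p=60, q=19
  k=3: a=11, p=679, q=215
  k=4: a=3, p=2097, q=664

2097/664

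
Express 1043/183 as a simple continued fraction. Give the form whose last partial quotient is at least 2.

1043 = 5·183 + 128
183 = 1·128 + 55
128 = 2·55 + 18
55 = 3·18 + 1
18 = 18·1 + 0  (stop)
So 1043/183 = [5; 1, 2, 3, 18].

[5; 1, 2, 3, 18]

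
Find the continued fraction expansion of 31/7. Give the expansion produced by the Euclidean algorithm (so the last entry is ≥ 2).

31 = 4·7 + 3
7 = 2·3 + 1
3 = 3·1 + 0  (stop)
So 31/7 = [4; 2, 3].

[4; 2, 3]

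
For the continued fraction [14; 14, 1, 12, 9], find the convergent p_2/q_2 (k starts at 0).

Using pₖ = aₖpₖ₋₁ + pₖ₋₂, qₖ = aₖqₖ₋₁ + qₖ₋₂ (with p₋₁=1, p₋₂=0, q₋₁=0, q₋₂=1):
  k=0: a=14, p=14, q=1
  k=1: a=14, p=197, q=14
  k=2: a=1, p=211, q=15

211/15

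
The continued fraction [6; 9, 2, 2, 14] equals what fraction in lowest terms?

4134/677

Using pₖ = aₖpₖ₋₁ + pₖ₋₂ and qₖ = aₖqₖ₋₁ + qₖ₋₂:
  k=0: a=6, p=6, q=1
  k=1: a=9, p=55, q=9
  k=2: a=2, p=116, q=19
  k=3: a=2, p=287, q=47
  k=4: a=14, p=4134, q=677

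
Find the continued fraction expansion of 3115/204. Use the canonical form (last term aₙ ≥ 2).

[15; 3, 1, 2, 2, 3, 2]

3115 = 15·204 + 55
204 = 3·55 + 39
55 = 1·39 + 16
39 = 2·16 + 7
16 = 2·7 + 2
7 = 3·2 + 1
2 = 2·1 + 0  (stop)
So 3115/204 = [15; 3, 1, 2, 2, 3, 2].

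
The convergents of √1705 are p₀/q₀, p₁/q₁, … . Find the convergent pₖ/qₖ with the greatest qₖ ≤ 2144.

√1705 = [41; 3, 2, 3, 82, …] (period length 4).
Convergents:
  p_0/q_0 = 41/1
  p_1/q_1 = 124/3
  p_2/q_2 = 289/7
  p_3/q_3 = 991/24
  p_4/q_4 = 81551/1975
  p_5/q_5 = 245644/5949
q_4 = 1975 ≤ 2144 < 5949 = q_5, so the answer is 81551/1975.

81551/1975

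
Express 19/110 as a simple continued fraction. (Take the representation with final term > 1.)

[0; 5, 1, 3, 1, 3]

19 = 0×110 + 19
110 = 5×19 + 15
19 = 1×15 + 4
15 = 3×4 + 3
4 = 1×3 + 1
3 = 3×1 + 0  (stop)
So 19/110 = [0; 5, 1, 3, 1, 3].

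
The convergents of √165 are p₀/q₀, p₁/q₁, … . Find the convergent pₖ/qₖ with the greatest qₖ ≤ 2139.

√165 = [12; 1, 5, 2, 5, 1, 24, …] (period length 6).
Convergents:
  p_0/q_0 = 12/1
  p_1/q_1 = 13/1
  p_2/q_2 = 77/6
  p_3/q_3 = 167/13
  p_4/q_4 = 912/71
  p_5/q_5 = 1079/84
  p_6/q_6 = 26808/2087
  p_7/q_7 = 27887/2171
q_6 = 2087 ≤ 2139 < 2171 = q_7, so the answer is 26808/2087.

26808/2087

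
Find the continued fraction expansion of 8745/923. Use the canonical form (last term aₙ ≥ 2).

8745 = 9*923 + 438
923 = 2*438 + 47
438 = 9*47 + 15
47 = 3*15 + 2
15 = 7*2 + 1
2 = 2*1 + 0  (stop)
So 8745/923 = [9; 2, 9, 3, 7, 2].

[9; 2, 9, 3, 7, 2]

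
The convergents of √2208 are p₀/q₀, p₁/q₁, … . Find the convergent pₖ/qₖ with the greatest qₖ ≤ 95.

4417/94

√2208 = [46; 1, 92, …] (period length 2).
Convergents:
  p_0/q_0 = 46/1
  p_1/q_1 = 47/1
  p_2/q_2 = 4370/93
  p_3/q_3 = 4417/94
  p_4/q_4 = 410734/8741
q_3 = 94 ≤ 95 < 8741 = q_4, so the answer is 4417/94.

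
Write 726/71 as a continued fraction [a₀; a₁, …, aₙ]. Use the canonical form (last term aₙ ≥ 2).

[10; 4, 2, 3, 2]

726 = 10*71 + 16
71 = 4*16 + 7
16 = 2*7 + 2
7 = 3*2 + 1
2 = 2*1 + 0  (stop)
So 726/71 = [10; 4, 2, 3, 2].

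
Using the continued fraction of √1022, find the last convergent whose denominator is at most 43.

1023/32

√1022 = [31; 1, 30, 1, 62, …] (period length 4).
Convergents:
  p_0/q_0 = 31/1
  p_1/q_1 = 32/1
  p_2/q_2 = 991/31
  p_3/q_3 = 1023/32
  p_4/q_4 = 64417/2015
q_3 = 32 ≤ 43 < 2015 = q_4, so the answer is 1023/32.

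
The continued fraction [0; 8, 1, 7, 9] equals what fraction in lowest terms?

73/648

Using pₖ = aₖpₖ₋₁ + pₖ₋₂ and qₖ = aₖqₖ₋₁ + qₖ₋₂:
  k=0: a=0, p=0, q=1
  k=1: a=8, p=1, q=8
  k=2: a=1, p=1, q=9
  k=3: a=7, p=8, q=71
  k=4: a=9, p=73, q=648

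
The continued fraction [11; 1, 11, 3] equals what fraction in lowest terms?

441/37

Fold from the inside: start with 3/1.
  11 + 1/3 = 34/3
  1 + 3/34 = 37/34
  11 + 34/37 = 441/37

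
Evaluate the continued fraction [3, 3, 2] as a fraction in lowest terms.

Fold from the inside: start with 2/1.
  3 + 1/2 = 7/2
  3 + 2/7 = 23/7

23/7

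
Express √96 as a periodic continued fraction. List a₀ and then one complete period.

[9; 1, 3, 1, 18]

a₀ = ⌊√96⌋ = 9.
With m₀=0, d₀=1 and mₖ₊₁ = dₖaₖ − mₖ, dₖ₊₁ = (n − mₖ₊₁²)/dₖ, aₖ₊₁ = ⌊(a₀+mₖ₊₁)/dₖ₊₁⌋:
  k=1: m=9, d=15, a=1
  k=2: m=6, d=4, a=3
  k=3: m=6, d=15, a=1
  k=4: m=9, d=1, a=18
d=1 and a=2a₀=18 at k=4, so the next step gives (m, d) = (9, 15) again — its k=1 value — and the period has length 4.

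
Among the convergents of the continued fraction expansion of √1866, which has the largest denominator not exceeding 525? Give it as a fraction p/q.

15551/360

√1866 = [43; 5, 14, 5, 86, …] (period length 4).
Convergents:
  p_0/q_0 = 43/1
  p_1/q_1 = 216/5
  p_2/q_2 = 3067/71
  p_3/q_3 = 15551/360
  p_4/q_4 = 1340453/31031
q_3 = 360 ≤ 525 < 31031 = q_4, so the answer is 15551/360.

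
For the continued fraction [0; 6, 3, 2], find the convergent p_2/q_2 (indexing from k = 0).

Using pₖ = aₖpₖ₋₁ + pₖ₋₂, qₖ = aₖqₖ₋₁ + qₖ₋₂ (with p₋₁=1, p₋₂=0, q₋₁=0, q₋₂=1):
  k=0: a=0, p=0, q=1
  k=1: a=6, p=1, q=6
  k=2: a=3, p=3, q=19

3/19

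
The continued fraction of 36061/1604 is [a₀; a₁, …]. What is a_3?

3

36061 = 22·1604 + 773   →  a_0 = 22
1604 = 2·773 + 58   →  a_1 = 2
773 = 13·58 + 19   →  a_2 = 13
58 = 3·19 + 1   →  a_3 = 3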